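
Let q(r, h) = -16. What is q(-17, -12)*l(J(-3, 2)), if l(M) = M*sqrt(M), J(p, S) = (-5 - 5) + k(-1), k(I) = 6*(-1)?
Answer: 1024*I ≈ 1024.0*I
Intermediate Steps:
k(I) = -6
J(p, S) = -16 (J(p, S) = (-5 - 5) - 6 = -10 - 6 = -16)
l(M) = M**(3/2)
q(-17, -12)*l(J(-3, 2)) = -(-1024)*I = 1024*I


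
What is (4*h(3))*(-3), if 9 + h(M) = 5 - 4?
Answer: 96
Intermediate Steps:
h(M) = -8 (h(M) = -9 + (5 - 4) = -9 + 1 = -8)
(4*h(3))*(-3) = (4*(-8))*(-3) = -32*(-3) = 96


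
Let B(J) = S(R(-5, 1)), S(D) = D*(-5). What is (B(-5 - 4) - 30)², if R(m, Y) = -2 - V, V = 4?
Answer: 0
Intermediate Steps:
R(m, Y) = -6 (R(m, Y) = -2 - 1*4 = -2 - 4 = -6)
S(D) = -5*D
B(J) = 30 (B(J) = -5*(-6) = 30)
(B(-5 - 4) - 30)² = (30 - 30)² = 0² = 0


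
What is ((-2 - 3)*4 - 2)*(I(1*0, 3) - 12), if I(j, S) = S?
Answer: 198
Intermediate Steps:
((-2 - 3)*4 - 2)*(I(1*0, 3) - 12) = ((-2 - 3)*4 - 2)*(3 - 12) = (-5*4 - 2)*(-9) = (-20 - 2)*(-9) = -22*(-9) = 198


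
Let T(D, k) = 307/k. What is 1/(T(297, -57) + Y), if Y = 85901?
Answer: 57/4896050 ≈ 1.1642e-5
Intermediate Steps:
1/(T(297, -57) + Y) = 1/(307/(-57) + 85901) = 1/(307*(-1/57) + 85901) = 1/(-307/57 + 85901) = 1/(4896050/57) = 57/4896050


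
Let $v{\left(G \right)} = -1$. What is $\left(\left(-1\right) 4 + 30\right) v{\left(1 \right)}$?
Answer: $-26$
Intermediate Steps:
$\left(\left(-1\right) 4 + 30\right) v{\left(1 \right)} = \left(\left(-1\right) 4 + 30\right) \left(-1\right) = \left(-4 + 30\right) \left(-1\right) = 26 \left(-1\right) = -26$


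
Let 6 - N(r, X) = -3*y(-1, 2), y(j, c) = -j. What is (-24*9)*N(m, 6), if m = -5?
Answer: -1944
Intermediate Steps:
N(r, X) = 9 (N(r, X) = 6 - (-3)*(-1*(-1)) = 6 - (-3) = 6 - 1*(-3) = 6 + 3 = 9)
(-24*9)*N(m, 6) = -24*9*9 = -216*9 = -1944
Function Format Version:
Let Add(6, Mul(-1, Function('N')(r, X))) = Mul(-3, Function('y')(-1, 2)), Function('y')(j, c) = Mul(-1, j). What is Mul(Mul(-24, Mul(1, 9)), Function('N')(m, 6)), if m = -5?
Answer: -1944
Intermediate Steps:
Function('N')(r, X) = 9 (Function('N')(r, X) = Add(6, Mul(-1, Mul(-3, Mul(-1, -1)))) = Add(6, Mul(-1, Mul(-3, 1))) = Add(6, Mul(-1, -3)) = Add(6, 3) = 9)
Mul(Mul(-24, Mul(1, 9)), Function('N')(m, 6)) = Mul(Mul(-24, Mul(1, 9)), 9) = Mul(Mul(-24, 9), 9) = Mul(-216, 9) = -1944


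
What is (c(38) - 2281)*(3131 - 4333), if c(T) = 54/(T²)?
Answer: 989759855/361 ≈ 2.7417e+6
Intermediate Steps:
c(T) = 54/T²
(c(38) - 2281)*(3131 - 4333) = (54/38² - 2281)*(3131 - 4333) = (54*(1/1444) - 2281)*(-1202) = (27/722 - 2281)*(-1202) = -1646855/722*(-1202) = 989759855/361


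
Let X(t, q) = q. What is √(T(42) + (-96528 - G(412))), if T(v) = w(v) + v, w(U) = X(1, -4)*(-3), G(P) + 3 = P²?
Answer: I*√266215 ≈ 515.96*I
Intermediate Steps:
G(P) = -3 + P²
w(U) = 12 (w(U) = -4*(-3) = 12)
T(v) = 12 + v
√(T(42) + (-96528 - G(412))) = √((12 + 42) + (-96528 - (-3 + 412²))) = √(54 + (-96528 - (-3 + 169744))) = √(54 + (-96528 - 1*169741)) = √(54 + (-96528 - 169741)) = √(54 - 266269) = √(-266215) = I*√266215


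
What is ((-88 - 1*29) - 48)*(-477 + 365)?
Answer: 18480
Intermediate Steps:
((-88 - 1*29) - 48)*(-477 + 365) = ((-88 - 29) - 48)*(-112) = (-117 - 48)*(-112) = -165*(-112) = 18480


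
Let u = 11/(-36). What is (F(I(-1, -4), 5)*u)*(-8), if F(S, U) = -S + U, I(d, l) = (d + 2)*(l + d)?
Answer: 220/9 ≈ 24.444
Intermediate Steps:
I(d, l) = (2 + d)*(d + l)
F(S, U) = U - S
u = -11/36 (u = 11*(-1/36) = -11/36 ≈ -0.30556)
(F(I(-1, -4), 5)*u)*(-8) = ((5 - ((-1)² + 2*(-1) + 2*(-4) - 1*(-4)))*(-11/36))*(-8) = ((5 - (1 - 2 - 8 + 4))*(-11/36))*(-8) = ((5 - 1*(-5))*(-11/36))*(-8) = ((5 + 5)*(-11/36))*(-8) = (10*(-11/36))*(-8) = -55/18*(-8) = 220/9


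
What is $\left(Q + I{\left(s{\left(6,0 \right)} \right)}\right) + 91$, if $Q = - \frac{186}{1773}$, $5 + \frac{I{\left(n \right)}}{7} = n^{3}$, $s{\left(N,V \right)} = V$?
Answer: $\frac{33034}{591} \approx 55.895$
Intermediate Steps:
$I{\left(n \right)} = -35 + 7 n^{3}$
$Q = - \frac{62}{591}$ ($Q = \left(-186\right) \frac{1}{1773} = - \frac{62}{591} \approx -0.10491$)
$\left(Q + I{\left(s{\left(6,0 \right)} \right)}\right) + 91 = \left(- \frac{62}{591} - \left(35 - 7 \cdot 0^{3}\right)\right) + 91 = \left(- \frac{62}{591} + \left(-35 + 7 \cdot 0\right)\right) + 91 = \left(- \frac{62}{591} + \left(-35 + 0\right)\right) + 91 = \left(- \frac{62}{591} - 35\right) + 91 = - \frac{20747}{591} + 91 = \frac{33034}{591}$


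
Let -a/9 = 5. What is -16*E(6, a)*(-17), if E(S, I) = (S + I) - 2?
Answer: -11152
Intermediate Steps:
a = -45 (a = -9*5 = -45)
E(S, I) = -2 + I + S (E(S, I) = (I + S) - 2 = -2 + I + S)
-16*E(6, a)*(-17) = -16*(-2 - 45 + 6)*(-17) = -16*(-41)*(-17) = 656*(-17) = -11152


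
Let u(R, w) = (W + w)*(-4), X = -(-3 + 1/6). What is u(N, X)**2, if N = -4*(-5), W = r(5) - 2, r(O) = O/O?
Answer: 484/9 ≈ 53.778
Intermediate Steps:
r(O) = 1
W = -1 (W = 1 - 2 = -1)
N = 20
X = 17/6 (X = -(-3 + 1/6) = -1*(-17/6) = 17/6 ≈ 2.8333)
u(R, w) = 4 - 4*w (u(R, w) = (-1 + w)*(-4) = 4 - 4*w)
u(N, X)**2 = (4 - 4*17/6)**2 = (4 - 34/3)**2 = (-22/3)**2 = 484/9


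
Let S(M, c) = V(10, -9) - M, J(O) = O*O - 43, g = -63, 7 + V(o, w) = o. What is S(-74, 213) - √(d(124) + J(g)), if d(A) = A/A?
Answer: 77 - √3927 ≈ 14.334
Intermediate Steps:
V(o, w) = -7 + o
d(A) = 1
J(O) = -43 + O² (J(O) = O² - 43 = -43 + O²)
S(M, c) = 3 - M (S(M, c) = (-7 + 10) - M = 3 - M)
S(-74, 213) - √(d(124) + J(g)) = (3 - 1*(-74)) - √(1 + (-43 + (-63)²)) = (3 + 74) - √(1 + (-43 + 3969)) = 77 - √(1 + 3926) = 77 - √3927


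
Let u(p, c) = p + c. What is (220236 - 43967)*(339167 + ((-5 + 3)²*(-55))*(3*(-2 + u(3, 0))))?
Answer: 59668290383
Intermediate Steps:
u(p, c) = c + p
(220236 - 43967)*(339167 + ((-5 + 3)²*(-55))*(3*(-2 + u(3, 0)))) = (220236 - 43967)*(339167 + ((-5 + 3)²*(-55))*(3*(-2 + (0 + 3)))) = 176269*(339167 + ((-2)²*(-55))*(3*(-2 + 3))) = 176269*(339167 + (4*(-55))*(3*1)) = 176269*(339167 - 220*3) = 176269*(339167 - 660) = 176269*338507 = 59668290383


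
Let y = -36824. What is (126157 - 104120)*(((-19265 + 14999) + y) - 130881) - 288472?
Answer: -3790013399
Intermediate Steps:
(126157 - 104120)*(((-19265 + 14999) + y) - 130881) - 288472 = (126157 - 104120)*(((-19265 + 14999) - 36824) - 130881) - 288472 = 22037*((-4266 - 36824) - 130881) - 288472 = 22037*(-41090 - 130881) - 288472 = 22037*(-171971) - 288472 = -3789724927 - 288472 = -3790013399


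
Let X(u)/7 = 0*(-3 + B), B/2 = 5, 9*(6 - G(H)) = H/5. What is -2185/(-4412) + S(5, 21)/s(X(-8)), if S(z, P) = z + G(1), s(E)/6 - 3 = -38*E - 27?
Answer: 1497409/3573720 ≈ 0.41901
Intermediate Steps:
G(H) = 6 - H/45 (G(H) = 6 - H/(9*5) = 6 - H/45)
B = 10 (B = 2*5 = 10)
X(u) = 0 (X(u) = 7*(0*(-3 + 10)) = 7*(0*7) = 7*0 = 0)
s(E) = -144 - 228*E (s(E) = 18 + 6*(-38*E - 27) = 18 + 6*(-27 - 38*E) = 18 + (-162 - 228*E) = -144 - 228*E)
S(z, P) = 269/45 + z (S(z, P) = z + (6 - 1/45*1) = z + (6 - 1/45) = z + 269/45 = 269/45 + z)
-2185/(-4412) + S(5, 21)/s(X(-8)) = -2185/(-4412) + (269/45 + 5)/(-144 - 228*0) = -2185*(-1/4412) + 494/(45*(-144 + 0)) = 2185/4412 + (494/45)/(-144) = 2185/4412 + (494/45)*(-1/144) = 2185/4412 - 247/3240 = 1497409/3573720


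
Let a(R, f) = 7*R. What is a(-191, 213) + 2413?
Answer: 1076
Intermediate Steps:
a(-191, 213) + 2413 = 7*(-191) + 2413 = -1337 + 2413 = 1076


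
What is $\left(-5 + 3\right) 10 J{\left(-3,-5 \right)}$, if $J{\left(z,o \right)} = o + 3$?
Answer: $40$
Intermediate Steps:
$J{\left(z,o \right)} = 3 + o$
$\left(-5 + 3\right) 10 J{\left(-3,-5 \right)} = \left(-5 + 3\right) 10 \left(3 - 5\right) = \left(-2\right) 10 \left(-2\right) = \left(-20\right) \left(-2\right) = 40$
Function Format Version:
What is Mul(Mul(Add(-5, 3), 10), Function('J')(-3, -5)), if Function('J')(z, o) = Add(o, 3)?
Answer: 40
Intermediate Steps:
Function('J')(z, o) = Add(3, o)
Mul(Mul(Add(-5, 3), 10), Function('J')(-3, -5)) = Mul(Mul(Add(-5, 3), 10), Add(3, -5)) = Mul(Mul(-2, 10), -2) = Mul(-20, -2) = 40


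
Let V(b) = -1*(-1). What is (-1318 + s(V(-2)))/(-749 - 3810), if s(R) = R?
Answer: 1317/4559 ≈ 0.28888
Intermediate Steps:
V(b) = 1
(-1318 + s(V(-2)))/(-749 - 3810) = (-1318 + 1)/(-749 - 3810) = -1317/(-4559) = -1317*(-1/4559) = 1317/4559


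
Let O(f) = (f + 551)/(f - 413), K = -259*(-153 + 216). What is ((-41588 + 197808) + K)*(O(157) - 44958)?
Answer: -402569343567/64 ≈ -6.2901e+9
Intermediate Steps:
K = -16317 (K = -259*63 = -16317)
O(f) = (551 + f)/(-413 + f)
((-41588 + 197808) + K)*(O(157) - 44958) = ((-41588 + 197808) - 16317)*((551 + 157)/(-413 + 157) - 44958) = (156220 - 16317)*(708/(-256) - 44958) = 139903*(-1/256*708 - 44958) = 139903*(-177/64 - 44958) = 139903*(-2877489/64) = -402569343567/64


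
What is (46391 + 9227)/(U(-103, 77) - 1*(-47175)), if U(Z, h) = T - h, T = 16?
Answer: 27809/23557 ≈ 1.1805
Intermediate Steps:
U(Z, h) = 16 - h
(46391 + 9227)/(U(-103, 77) - 1*(-47175)) = (46391 + 9227)/((16 - 1*77) - 1*(-47175)) = 55618/((16 - 77) + 47175) = 55618/(-61 + 47175) = 55618/47114 = 55618*(1/47114) = 27809/23557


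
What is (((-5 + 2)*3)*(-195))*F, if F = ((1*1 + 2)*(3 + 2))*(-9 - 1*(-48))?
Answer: 1026675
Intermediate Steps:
F = 585 (F = ((1 + 2)*5)*(-9 + 48) = (3*5)*39 = 15*39 = 585)
(((-5 + 2)*3)*(-195))*F = (((-5 + 2)*3)*(-195))*585 = (-3*3*(-195))*585 = -9*(-195)*585 = 1755*585 = 1026675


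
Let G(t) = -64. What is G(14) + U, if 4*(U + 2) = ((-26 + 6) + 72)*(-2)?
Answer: -92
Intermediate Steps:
U = -28 (U = -2 + (((-26 + 6) + 72)*(-2))/4 = -2 + ((-20 + 72)*(-2))/4 = -2 + (52*(-2))/4 = -2 + (1/4)*(-104) = -2 - 26 = -28)
G(14) + U = -64 - 28 = -92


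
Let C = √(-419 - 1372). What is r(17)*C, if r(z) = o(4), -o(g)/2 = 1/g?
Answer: -3*I*√199/2 ≈ -21.16*I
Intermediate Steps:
o(g) = -2/g
r(z) = -½ (r(z) = -2/4 = -2*¼ = -½)
C = 3*I*√199 (C = √(-1791) = 3*I*√199 ≈ 42.32*I)
r(17)*C = -3*I*√199/2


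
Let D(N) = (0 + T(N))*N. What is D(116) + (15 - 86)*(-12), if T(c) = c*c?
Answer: 1561748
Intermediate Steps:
T(c) = c²
D(N) = N³ (D(N) = (0 + N²)*N = N²*N = N³)
D(116) + (15 - 86)*(-12) = 116³ + (15 - 86)*(-12) = 1560896 - 71*(-12) = 1560896 + 852 = 1561748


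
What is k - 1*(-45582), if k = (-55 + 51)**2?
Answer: 45598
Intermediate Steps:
k = 16 (k = (-4)**2 = 16)
k - 1*(-45582) = 16 - 1*(-45582) = 16 + 45582 = 45598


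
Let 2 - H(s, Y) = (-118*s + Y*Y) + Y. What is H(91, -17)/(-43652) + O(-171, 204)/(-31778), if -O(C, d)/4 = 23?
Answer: -41079515/173396657 ≈ -0.23691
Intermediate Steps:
O(C, d) = -92 (O(C, d) = -4*23 = -92)
H(s, Y) = 2 - Y - Y² + 118*s (H(s, Y) = 2 - ((-118*s + Y*Y) + Y) = 2 - ((-118*s + Y²) + Y) = 2 - ((Y² - 118*s) + Y) = 2 - (Y + Y² - 118*s) = 2 + (-Y - Y² + 118*s) = 2 - Y - Y² + 118*s)
H(91, -17)/(-43652) + O(-171, 204)/(-31778) = (2 - 1*(-17) - 1*(-17)² + 118*91)/(-43652) - 92/(-31778) = (2 + 17 - 1*289 + 10738)*(-1/43652) - 92*(-1/31778) = (2 + 17 - 289 + 10738)*(-1/43652) + 46/15889 = 10468*(-1/43652) + 46/15889 = -2617/10913 + 46/15889 = -41079515/173396657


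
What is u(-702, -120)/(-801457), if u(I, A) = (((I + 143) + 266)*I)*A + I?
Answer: 24683022/801457 ≈ 30.798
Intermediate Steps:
u(I, A) = I + A*I*(409 + I) (u(I, A) = (((143 + I) + 266)*I)*A + I = ((409 + I)*I)*A + I = (I*(409 + I))*A + I = A*I*(409 + I) + I = I + A*I*(409 + I))
u(-702, -120)/(-801457) = -702*(1 + 409*(-120) - 120*(-702))/(-801457) = -702*(1 - 49080 + 84240)*(-1/801457) = -702*35161*(-1/801457) = -24683022*(-1/801457) = 24683022/801457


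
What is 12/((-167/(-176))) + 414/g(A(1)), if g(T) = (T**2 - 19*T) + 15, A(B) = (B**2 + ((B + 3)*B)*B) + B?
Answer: 7102/1169 ≈ 6.0753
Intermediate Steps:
A(B) = B + B**2 + B**2*(3 + B) (A(B) = (B**2 + ((3 + B)*B)*B) + B = (B**2 + (B*(3 + B))*B) + B = (B**2 + B**2*(3 + B)) + B = B + B**2 + B**2*(3 + B))
g(T) = 15 + T**2 - 19*T
12/((-167/(-176))) + 414/g(A(1)) = 12/((-167/(-176))) + 414/(15 + (1*(1 + 1**2 + 4*1))**2 - 19*(1 + 1**2 + 4*1)) = 12/((-167*(-1/176))) + 414/(15 + (1*(1 + 1 + 4))**2 - 19*(1 + 1 + 4)) = 12/(167/176) + 414/(15 + (1*6)**2 - 19*6) = 12*(176/167) + 414/(15 + 6**2 - 19*6) = 2112/167 + 414/(15 + 36 - 114) = 2112/167 + 414/(-63) = 2112/167 + 414*(-1/63) = 2112/167 - 46/7 = 7102/1169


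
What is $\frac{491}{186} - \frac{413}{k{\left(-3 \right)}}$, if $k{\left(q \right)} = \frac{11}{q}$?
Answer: $\frac{235855}{2046} \approx 115.28$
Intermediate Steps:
$\frac{491}{186} - \frac{413}{k{\left(-3 \right)}} = \frac{491}{186} - \frac{413}{11 \frac{1}{-3}} = 491 \cdot \frac{1}{186} - \frac{413}{11 \left(- \frac{1}{3}\right)} = \frac{491}{186} - \frac{413}{- \frac{11}{3}} = \frac{491}{186} - - \frac{1239}{11} = \frac{491}{186} + \frac{1239}{11} = \frac{235855}{2046}$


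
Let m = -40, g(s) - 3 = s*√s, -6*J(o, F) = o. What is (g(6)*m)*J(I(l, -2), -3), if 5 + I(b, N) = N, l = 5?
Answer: -140 - 280*√6 ≈ -825.86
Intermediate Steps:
I(b, N) = -5 + N
J(o, F) = -o/6
g(s) = 3 + s^(3/2) (g(s) = 3 + s*√s = 3 + s^(3/2))
(g(6)*m)*J(I(l, -2), -3) = ((3 + 6^(3/2))*(-40))*(-(-5 - 2)/6) = ((3 + 6*√6)*(-40))*(-⅙*(-7)) = (-120 - 240*√6)*(7/6) = -140 - 280*√6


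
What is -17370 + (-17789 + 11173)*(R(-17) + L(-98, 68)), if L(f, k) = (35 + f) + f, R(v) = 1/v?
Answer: 17819318/17 ≈ 1.0482e+6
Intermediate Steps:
L(f, k) = 35 + 2*f
-17370 + (-17789 + 11173)*(R(-17) + L(-98, 68)) = -17370 + (-17789 + 11173)*(1/(-17) + (35 + 2*(-98))) = -17370 - 6616*(-1/17 + (35 - 196)) = -17370 - 6616*(-1/17 - 161) = -17370 - 6616*(-2738/17) = -17370 + 18114608/17 = 17819318/17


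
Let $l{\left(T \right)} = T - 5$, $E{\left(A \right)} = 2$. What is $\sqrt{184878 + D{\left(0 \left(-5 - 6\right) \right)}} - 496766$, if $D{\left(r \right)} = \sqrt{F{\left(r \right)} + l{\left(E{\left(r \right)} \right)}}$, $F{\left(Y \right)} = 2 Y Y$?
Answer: $-496766 + \sqrt{184878 + i \sqrt{3}} \approx -4.9634 \cdot 10^{5} + 0.002014 i$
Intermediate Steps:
$F{\left(Y \right)} = 2 Y^{2}$
$l{\left(T \right)} = -5 + T$
$D{\left(r \right)} = \sqrt{-3 + 2 r^{2}}$ ($D{\left(r \right)} = \sqrt{2 r^{2} + \left(-5 + 2\right)} = \sqrt{2 r^{2} - 3} = \sqrt{-3 + 2 r^{2}}$)
$\sqrt{184878 + D{\left(0 \left(-5 - 6\right) \right)}} - 496766 = \sqrt{184878 + \sqrt{-3 + 2 \left(0 \left(-5 - 6\right)\right)^{2}}} - 496766 = \sqrt{184878 + \sqrt{-3 + 2 \left(0 \left(-11\right)\right)^{2}}} - 496766 = \sqrt{184878 + \sqrt{-3 + 2 \cdot 0^{2}}} - 496766 = \sqrt{184878 + \sqrt{-3 + 2 \cdot 0}} - 496766 = \sqrt{184878 + \sqrt{-3 + 0}} - 496766 = \sqrt{184878 + \sqrt{-3}} - 496766 = \sqrt{184878 + i \sqrt{3}} - 496766 = -496766 + \sqrt{184878 + i \sqrt{3}}$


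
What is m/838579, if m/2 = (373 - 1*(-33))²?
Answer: 47096/119797 ≈ 0.39313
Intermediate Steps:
m = 329672 (m = 2*(373 - 1*(-33))² = 2*(373 + 33)² = 2*406² = 2*164836 = 329672)
m/838579 = 329672/838579 = 329672*(1/838579) = 47096/119797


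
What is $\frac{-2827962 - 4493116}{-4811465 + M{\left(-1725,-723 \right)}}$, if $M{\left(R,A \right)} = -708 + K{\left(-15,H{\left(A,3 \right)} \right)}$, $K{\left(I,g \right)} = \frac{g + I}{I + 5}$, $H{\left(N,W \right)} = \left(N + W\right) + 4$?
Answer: $\frac{73210780}{48120999} \approx 1.5214$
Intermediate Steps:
$H{\left(N,W \right)} = 4 + N + W$
$K{\left(I,g \right)} = \frac{I + g}{5 + I}$
$M{\left(R,A \right)} = - \frac{3536}{5} - \frac{A}{10}$ ($M{\left(R,A \right)} = -708 + \frac{-15 + \left(4 + A + 3\right)}{5 - 15} = -708 + \frac{-15 + \left(7 + A\right)}{-10} = -708 - \frac{-8 + A}{10} = -708 - \left(- \frac{4}{5} + \frac{A}{10}\right) = - \frac{3536}{5} - \frac{A}{10}$)
$\frac{-2827962 - 4493116}{-4811465 + M{\left(-1725,-723 \right)}} = \frac{-2827962 - 4493116}{-4811465 - \frac{6349}{10}} = - \frac{7321078}{-4811465 + \left(- \frac{3536}{5} + \frac{723}{10}\right)} = - \frac{7321078}{-4811465 - \frac{6349}{10}} = - \frac{7321078}{- \frac{48120999}{10}} = \left(-7321078\right) \left(- \frac{10}{48120999}\right) = \frac{73210780}{48120999}$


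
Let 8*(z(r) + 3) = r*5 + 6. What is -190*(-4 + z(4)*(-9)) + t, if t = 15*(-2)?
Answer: 2315/2 ≈ 1157.5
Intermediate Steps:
t = -30
z(r) = -9/4 + 5*r/8 (z(r) = -3 + (r*5 + 6)/8 = -3 + (5*r + 6)/8 = -3 + (6 + 5*r)/8 = -3 + (¾ + 5*r/8) = -9/4 + 5*r/8)
-190*(-4 + z(4)*(-9)) + t = -190*(-4 + (-9/4 + (5/8)*4)*(-9)) - 30 = -190*(-4 + (-9/4 + 5/2)*(-9)) - 30 = -190*(-4 + (¼)*(-9)) - 30 = -190*(-4 - 9/4) - 30 = -190*(-25/4) - 30 = 2375/2 - 30 = 2315/2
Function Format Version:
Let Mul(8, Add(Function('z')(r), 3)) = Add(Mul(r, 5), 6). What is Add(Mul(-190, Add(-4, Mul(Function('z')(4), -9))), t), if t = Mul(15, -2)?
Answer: Rational(2315, 2) ≈ 1157.5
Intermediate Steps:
t = -30
Function('z')(r) = Add(Rational(-9, 4), Mul(Rational(5, 8), r)) (Function('z')(r) = Add(-3, Mul(Rational(1, 8), Add(Mul(r, 5), 6))) = Add(-3, Mul(Rational(1, 8), Add(Mul(5, r), 6))) = Add(-3, Mul(Rational(1, 8), Add(6, Mul(5, r)))) = Add(-3, Add(Rational(3, 4), Mul(Rational(5, 8), r))) = Add(Rational(-9, 4), Mul(Rational(5, 8), r)))
Add(Mul(-190, Add(-4, Mul(Function('z')(4), -9))), t) = Add(Mul(-190, Add(-4, Mul(Add(Rational(-9, 4), Mul(Rational(5, 8), 4)), -9))), -30) = Add(Mul(-190, Add(-4, Mul(Add(Rational(-9, 4), Rational(5, 2)), -9))), -30) = Add(Mul(-190, Add(-4, Mul(Rational(1, 4), -9))), -30) = Add(Mul(-190, Add(-4, Rational(-9, 4))), -30) = Add(Mul(-190, Rational(-25, 4)), -30) = Add(Rational(2375, 2), -30) = Rational(2315, 2)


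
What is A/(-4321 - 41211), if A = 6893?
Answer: -6893/45532 ≈ -0.15139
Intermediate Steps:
A/(-4321 - 41211) = 6893/(-4321 - 41211) = 6893/(-45532) = 6893*(-1/45532) = -6893/45532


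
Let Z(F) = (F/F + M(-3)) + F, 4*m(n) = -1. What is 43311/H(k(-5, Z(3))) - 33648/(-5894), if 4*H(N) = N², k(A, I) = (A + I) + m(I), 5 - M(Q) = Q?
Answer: 2727021928/716121 ≈ 3808.0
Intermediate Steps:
M(Q) = 5 - Q
m(n) = -¼ (m(n) = (¼)*(-1) = -¼)
Z(F) = 9 + F (Z(F) = (F/F + (5 - 1*(-3))) + F = (1 + (5 + 3)) + F = (1 + 8) + F = 9 + F)
k(A, I) = -¼ + A + I (k(A, I) = (A + I) - ¼ = -¼ + A + I)
H(N) = N²/4
43311/H(k(-5, Z(3))) - 33648/(-5894) = 43311/(((-¼ - 5 + (9 + 3))²/4)) - 33648/(-5894) = 43311/(((-¼ - 5 + 12)²/4)) - 33648*(-1/5894) = 43311/(((27/4)²/4)) + 16824/2947 = 43311/(((¼)*(729/16))) + 16824/2947 = 43311/(729/64) + 16824/2947 = 43311*(64/729) + 16824/2947 = 923968/243 + 16824/2947 = 2727021928/716121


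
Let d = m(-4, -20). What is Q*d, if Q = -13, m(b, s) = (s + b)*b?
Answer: -1248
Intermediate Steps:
m(b, s) = b*(b + s) (m(b, s) = (b + s)*b = b*(b + s))
d = 96 (d = -4*(-4 - 20) = -4*(-24) = 96)
Q*d = -13*96 = -1248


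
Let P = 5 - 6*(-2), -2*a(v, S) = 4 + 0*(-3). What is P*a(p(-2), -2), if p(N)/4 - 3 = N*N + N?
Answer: -34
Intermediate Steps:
p(N) = 12 + 4*N + 4*N² (p(N) = 12 + 4*(N*N + N) = 12 + 4*(N² + N) = 12 + 4*(N + N²) = 12 + (4*N + 4*N²) = 12 + 4*N + 4*N²)
a(v, S) = -2 (a(v, S) = -(4 + 0*(-3))/2 = -(4 + 0)/2 = -½*4 = -2)
P = 17 (P = 5 + 12 = 17)
P*a(p(-2), -2) = 17*(-2) = -34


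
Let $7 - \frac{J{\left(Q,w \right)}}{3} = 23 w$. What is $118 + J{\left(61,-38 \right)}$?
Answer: $2761$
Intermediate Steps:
$J{\left(Q,w \right)} = 21 - 69 w$ ($J{\left(Q,w \right)} = 21 - 3 \cdot 23 w = 21 - 69 w$)
$118 + J{\left(61,-38 \right)} = 118 + \left(21 - -2622\right) = 118 + \left(21 + 2622\right) = 118 + 2643 = 2761$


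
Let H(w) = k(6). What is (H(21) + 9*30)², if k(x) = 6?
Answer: 76176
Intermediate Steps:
H(w) = 6
(H(21) + 9*30)² = (6 + 9*30)² = (6 + 270)² = 276² = 76176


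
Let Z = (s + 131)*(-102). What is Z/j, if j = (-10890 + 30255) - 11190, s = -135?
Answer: 136/2725 ≈ 0.049908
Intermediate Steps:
Z = 408 (Z = (-135 + 131)*(-102) = -4*(-102) = 408)
j = 8175 (j = 19365 - 11190 = 8175)
Z/j = 408/8175 = 408*(1/8175) = 136/2725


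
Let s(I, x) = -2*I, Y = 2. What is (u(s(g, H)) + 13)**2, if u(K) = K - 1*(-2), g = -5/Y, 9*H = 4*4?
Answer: 400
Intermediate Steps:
H = 16/9 (H = (4*4)/9 = (1/9)*16 = 16/9 ≈ 1.7778)
g = -5/2 ≈ -2.5000
u(K) = 2 + K (u(K) = K + 2 = 2 + K)
(u(s(g, H)) + 13)**2 = ((2 - 2*(-5/2)) + 13)**2 = ((2 + 5) + 13)**2 = (7 + 13)**2 = 20**2 = 400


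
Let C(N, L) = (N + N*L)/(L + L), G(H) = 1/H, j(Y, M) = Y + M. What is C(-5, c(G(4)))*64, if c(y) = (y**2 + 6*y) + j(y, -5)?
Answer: -5600/51 ≈ -109.80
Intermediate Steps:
j(Y, M) = M + Y
c(y) = -5 + y**2 + 7*y (c(y) = (y**2 + 6*y) + (-5 + y) = -5 + y**2 + 7*y)
C(N, L) = (N + L*N)/(2*L) (C(N, L) = (N + L*N)/((2*L)) = (N + L*N)*(1/(2*L)) = (N + L*N)/(2*L))
C(-5, c(G(4)))*64 = ((1/2)*(-5)*(1 + (-5 + (1/4)**2 + 7/4))/(-5 + (1/4)**2 + 7/4))*64 = ((1/2)*(-5)*(1 + (-5 + (1/4)**2 + 7*(1/4)))/(-5 + (1/4)**2 + 7*(1/4)))*64 = ((1/2)*(-5)*(1 + (-5 + 1/16 + 7/4))/(-5 + 1/16 + 7/4))*64 = ((1/2)*(-5)*(1 - 51/16)/(-51/16))*64 = ((1/2)*(-5)*(-16/51)*(-35/16))*64 = -175/102*64 = -5600/51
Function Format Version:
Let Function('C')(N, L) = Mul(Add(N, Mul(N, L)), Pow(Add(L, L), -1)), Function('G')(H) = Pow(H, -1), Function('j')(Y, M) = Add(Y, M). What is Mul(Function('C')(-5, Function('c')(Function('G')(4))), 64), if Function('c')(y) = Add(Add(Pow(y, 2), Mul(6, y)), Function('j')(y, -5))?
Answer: Rational(-5600, 51) ≈ -109.80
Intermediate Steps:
Function('j')(Y, M) = Add(M, Y)
Function('c')(y) = Add(-5, Pow(y, 2), Mul(7, y)) (Function('c')(y) = Add(Add(Pow(y, 2), Mul(6, y)), Add(-5, y)) = Add(-5, Pow(y, 2), Mul(7, y)))
Function('C')(N, L) = Mul(Rational(1, 2), Pow(L, -1), Add(N, Mul(L, N))) (Function('C')(N, L) = Mul(Add(N, Mul(L, N)), Pow(Mul(2, L), -1)) = Mul(Add(N, Mul(L, N)), Mul(Rational(1, 2), Pow(L, -1))) = Mul(Rational(1, 2), Pow(L, -1), Add(N, Mul(L, N))))
Mul(Function('C')(-5, Function('c')(Function('G')(4))), 64) = Mul(Mul(Rational(1, 2), -5, Pow(Add(-5, Pow(Pow(4, -1), 2), Mul(7, Pow(4, -1))), -1), Add(1, Add(-5, Pow(Pow(4, -1), 2), Mul(7, Pow(4, -1))))), 64) = Mul(Mul(Rational(1, 2), -5, Pow(Add(-5, Pow(Rational(1, 4), 2), Mul(7, Rational(1, 4))), -1), Add(1, Add(-5, Pow(Rational(1, 4), 2), Mul(7, Rational(1, 4))))), 64) = Mul(Mul(Rational(1, 2), -5, Pow(Add(-5, Rational(1, 16), Rational(7, 4)), -1), Add(1, Add(-5, Rational(1, 16), Rational(7, 4)))), 64) = Mul(Mul(Rational(1, 2), -5, Pow(Rational(-51, 16), -1), Add(1, Rational(-51, 16))), 64) = Mul(Mul(Rational(1, 2), -5, Rational(-16, 51), Rational(-35, 16)), 64) = Mul(Rational(-175, 102), 64) = Rational(-5600, 51)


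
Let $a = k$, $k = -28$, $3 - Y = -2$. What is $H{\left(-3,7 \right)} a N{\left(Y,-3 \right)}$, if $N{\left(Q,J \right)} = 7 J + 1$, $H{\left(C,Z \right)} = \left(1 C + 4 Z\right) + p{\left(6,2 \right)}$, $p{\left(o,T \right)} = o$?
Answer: $17360$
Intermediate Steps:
$Y = 5$ ($Y = 3 - -2 = 3 + 2 = 5$)
$H{\left(C,Z \right)} = 6 + C + 4 Z$ ($H{\left(C,Z \right)} = \left(1 C + 4 Z\right) + 6 = \left(C + 4 Z\right) + 6 = 6 + C + 4 Z$)
$a = -28$
$N{\left(Q,J \right)} = 1 + 7 J$
$H{\left(-3,7 \right)} a N{\left(Y,-3 \right)} = \left(6 - 3 + 4 \cdot 7\right) \left(-28\right) \left(1 + 7 \left(-3\right)\right) = \left(6 - 3 + 28\right) \left(-28\right) \left(1 - 21\right) = 31 \left(-28\right) \left(-20\right) = \left(-868\right) \left(-20\right) = 17360$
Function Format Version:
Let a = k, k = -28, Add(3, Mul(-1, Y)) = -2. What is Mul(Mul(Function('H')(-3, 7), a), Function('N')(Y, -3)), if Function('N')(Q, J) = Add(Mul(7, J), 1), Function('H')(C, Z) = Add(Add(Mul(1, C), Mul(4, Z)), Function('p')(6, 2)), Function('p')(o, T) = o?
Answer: 17360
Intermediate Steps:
Y = 5 (Y = Add(3, Mul(-1, -2)) = Add(3, 2) = 5)
Function('H')(C, Z) = Add(6, C, Mul(4, Z)) (Function('H')(C, Z) = Add(Add(Mul(1, C), Mul(4, Z)), 6) = Add(Add(C, Mul(4, Z)), 6) = Add(6, C, Mul(4, Z)))
a = -28
Function('N')(Q, J) = Add(1, Mul(7, J))
Mul(Mul(Function('H')(-3, 7), a), Function('N')(Y, -3)) = Mul(Mul(Add(6, -3, Mul(4, 7)), -28), Add(1, Mul(7, -3))) = Mul(Mul(Add(6, -3, 28), -28), Add(1, -21)) = Mul(Mul(31, -28), -20) = Mul(-868, -20) = 17360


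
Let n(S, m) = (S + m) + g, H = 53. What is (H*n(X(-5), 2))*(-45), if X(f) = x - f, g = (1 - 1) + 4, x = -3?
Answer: -19080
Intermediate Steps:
g = 4 (g = 0 + 4 = 4)
X(f) = -3 - f
n(S, m) = 4 + S + m (n(S, m) = (S + m) + 4 = 4 + S + m)
(H*n(X(-5), 2))*(-45) = (53*(4 + (-3 - 1*(-5)) + 2))*(-45) = (53*(4 + (-3 + 5) + 2))*(-45) = (53*(4 + 2 + 2))*(-45) = (53*8)*(-45) = 424*(-45) = -19080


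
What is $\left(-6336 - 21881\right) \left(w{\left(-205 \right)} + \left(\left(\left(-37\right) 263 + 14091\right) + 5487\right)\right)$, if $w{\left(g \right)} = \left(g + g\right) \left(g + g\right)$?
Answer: $-5021130499$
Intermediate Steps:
$w{\left(g \right)} = 4 g^{2}$ ($w{\left(g \right)} = 2 g 2 g = 4 g^{2}$)
$\left(-6336 - 21881\right) \left(w{\left(-205 \right)} + \left(\left(\left(-37\right) 263 + 14091\right) + 5487\right)\right) = \left(-6336 - 21881\right) \left(4 \left(-205\right)^{2} + \left(\left(\left(-37\right) 263 + 14091\right) + 5487\right)\right) = - 28217 \left(4 \cdot 42025 + \left(\left(-9731 + 14091\right) + 5487\right)\right) = - 28217 \left(168100 + \left(4360 + 5487\right)\right) = - 28217 \left(168100 + 9847\right) = \left(-28217\right) 177947 = -5021130499$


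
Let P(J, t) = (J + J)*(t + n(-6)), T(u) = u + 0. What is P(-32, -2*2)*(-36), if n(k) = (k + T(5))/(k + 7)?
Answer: -11520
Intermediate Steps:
T(u) = u
n(k) = (5 + k)/(7 + k) (n(k) = (k + 5)/(k + 7) = (5 + k)/(7 + k))
P(J, t) = 2*J*(-1 + t) (P(J, t) = (J + J)*(t + (5 - 6)/(7 - 6)) = (2*J)*(t - 1/1) = (2*J)*(t + 1*(-1)) = (2*J)*(t - 1) = (2*J)*(-1 + t) = 2*J*(-1 + t))
P(-32, -2*2)*(-36) = (2*(-32)*(-1 - 2*2))*(-36) = (2*(-32)*(-1 - 4))*(-36) = (2*(-32)*(-5))*(-36) = 320*(-36) = -11520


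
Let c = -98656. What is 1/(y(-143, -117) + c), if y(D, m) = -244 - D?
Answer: -1/98757 ≈ -1.0126e-5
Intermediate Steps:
1/(y(-143, -117) + c) = 1/((-244 - 1*(-143)) - 98656) = 1/((-244 + 143) - 98656) = 1/(-101 - 98656) = 1/(-98757) = -1/98757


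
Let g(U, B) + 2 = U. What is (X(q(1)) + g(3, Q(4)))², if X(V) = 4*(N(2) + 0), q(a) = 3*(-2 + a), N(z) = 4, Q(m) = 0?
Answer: 289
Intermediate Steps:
g(U, B) = -2 + U
q(a) = -6 + 3*a
X(V) = 16 (X(V) = 4*(4 + 0) = 4*4 = 16)
(X(q(1)) + g(3, Q(4)))² = (16 + (-2 + 3))² = (16 + 1)² = 17² = 289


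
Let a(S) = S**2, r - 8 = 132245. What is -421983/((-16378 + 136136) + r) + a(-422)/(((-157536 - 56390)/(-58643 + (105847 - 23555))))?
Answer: -530718372880467/26955852593 ≈ -19688.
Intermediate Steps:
r = 132253 (r = 8 + 132245 = 132253)
-421983/((-16378 + 136136) + r) + a(-422)/(((-157536 - 56390)/(-58643 + (105847 - 23555)))) = -421983/((-16378 + 136136) + 132253) + (-422)**2/(((-157536 - 56390)/(-58643 + (105847 - 23555)))) = -421983/(119758 + 132253) + 178084/((-213926/(-58643 + 82292))) = -421983/252011 + 178084/((-213926/23649)) = -421983*1/252011 + 178084/((-213926*1/23649)) = -421983/252011 + 178084/(-213926/23649) = -421983/252011 + 178084*(-23649/213926) = -421983/252011 - 2105754258/106963 = -530718372880467/26955852593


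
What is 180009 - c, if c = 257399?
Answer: -77390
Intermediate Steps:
180009 - c = 180009 - 1*257399 = 180009 - 257399 = -77390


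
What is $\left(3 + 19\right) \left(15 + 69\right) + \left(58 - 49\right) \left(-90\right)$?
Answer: $1038$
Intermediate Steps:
$\left(3 + 19\right) \left(15 + 69\right) + \left(58 - 49\right) \left(-90\right) = 22 \cdot 84 + \left(58 - 49\right) \left(-90\right) = 1848 + 9 \left(-90\right) = 1848 - 810 = 1038$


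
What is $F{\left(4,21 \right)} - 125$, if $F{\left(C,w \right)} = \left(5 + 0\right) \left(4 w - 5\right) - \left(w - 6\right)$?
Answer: $255$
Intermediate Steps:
$F{\left(C,w \right)} = -19 + 19 w$ ($F{\left(C,w \right)} = 5 \left(-5 + 4 w\right) - \left(-6 + w\right) = \left(-25 + 20 w\right) - \left(-6 + w\right) = -19 + 19 w$)
$F{\left(4,21 \right)} - 125 = \left(-19 + 19 \cdot 21\right) - 125 = \left(-19 + 399\right) - 125 = 380 - 125 = 255$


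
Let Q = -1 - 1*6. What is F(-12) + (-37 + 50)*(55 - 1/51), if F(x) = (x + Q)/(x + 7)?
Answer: 183229/255 ≈ 718.54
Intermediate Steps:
Q = -7 (Q = -1 - 6 = -7)
F(x) = (-7 + x)/(7 + x) (F(x) = (x - 7)/(x + 7) = (-7 + x)/(7 + x))
F(-12) + (-37 + 50)*(55 - 1/51) = (-7 - 12)/(7 - 12) + (-37 + 50)*(55 - 1/51) = -19/(-5) + 13*(55 - 1*1/51) = -⅕*(-19) + 13*(55 - 1/51) = 19/5 + 13*(2804/51) = 19/5 + 36452/51 = 183229/255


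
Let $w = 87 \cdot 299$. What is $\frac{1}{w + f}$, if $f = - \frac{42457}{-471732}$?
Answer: $\frac{471732}{12271206973} \approx 3.8442 \cdot 10^{-5}$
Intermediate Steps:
$f = \frac{42457}{471732}$ ($f = \left(-42457\right) \left(- \frac{1}{471732}\right) = \frac{42457}{471732} \approx 0.090002$)
$w = 26013$
$\frac{1}{w + f} = \frac{1}{26013 + \frac{42457}{471732}} = \frac{1}{\frac{12271206973}{471732}} = \frac{471732}{12271206973}$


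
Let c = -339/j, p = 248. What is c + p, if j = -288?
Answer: 23921/96 ≈ 249.18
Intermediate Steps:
c = 113/96 (c = -339/(-288) = -339*(-1/288) = 113/96 ≈ 1.1771)
c + p = 113/96 + 248 = 23921/96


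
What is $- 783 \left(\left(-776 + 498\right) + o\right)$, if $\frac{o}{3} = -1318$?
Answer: $3313656$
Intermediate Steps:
$o = -3954$ ($o = 3 \left(-1318\right) = -3954$)
$- 783 \left(\left(-776 + 498\right) + o\right) = - 783 \left(\left(-776 + 498\right) - 3954\right) = - 783 \left(-278 - 3954\right) = \left(-783\right) \left(-4232\right) = 3313656$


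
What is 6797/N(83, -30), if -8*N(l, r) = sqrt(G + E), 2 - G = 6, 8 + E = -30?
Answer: 3884*I*sqrt(42)/3 ≈ 8390.4*I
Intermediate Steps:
E = -38 (E = -8 - 30 = -38)
G = -4 (G = 2 - 1*6 = 2 - 6 = -4)
N(l, r) = -I*sqrt(42)/8 (N(l, r) = -sqrt(-4 - 38)/8 = -I*sqrt(42)/8)
6797/N(83, -30) = 6797/((-I*sqrt(42)/8)) = 6797*(4*I*sqrt(42)/21) = 3884*I*sqrt(42)/3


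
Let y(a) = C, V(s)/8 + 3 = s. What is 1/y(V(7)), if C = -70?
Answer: -1/70 ≈ -0.014286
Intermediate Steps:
V(s) = -24 + 8*s
y(a) = -70
1/y(V(7)) = 1/(-70) = -1/70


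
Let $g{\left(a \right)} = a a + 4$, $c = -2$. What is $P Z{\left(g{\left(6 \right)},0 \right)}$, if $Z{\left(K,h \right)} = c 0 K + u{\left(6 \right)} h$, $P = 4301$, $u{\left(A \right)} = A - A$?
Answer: $0$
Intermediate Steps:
$u{\left(A \right)} = 0$
$g{\left(a \right)} = 4 + a^{2}$ ($g{\left(a \right)} = a^{2} + 4 = 4 + a^{2}$)
$Z{\left(K,h \right)} = 0$ ($Z{\left(K,h \right)} = \left(-2\right) 0 K + 0 h = 0 K + 0 = 0 + 0 = 0$)
$P Z{\left(g{\left(6 \right)},0 \right)} = 4301 \cdot 0 = 0$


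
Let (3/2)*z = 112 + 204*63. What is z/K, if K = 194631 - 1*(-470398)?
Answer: 25928/1995087 ≈ 0.012996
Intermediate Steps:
z = 25928/3 (z = 2*(112 + 204*63)/3 = 2*(112 + 12852)/3 = (⅔)*12964 = 25928/3 ≈ 8642.7)
K = 665029 (K = 194631 + 470398 = 665029)
z/K = (25928/3)/665029 = (25928/3)*(1/665029) = 25928/1995087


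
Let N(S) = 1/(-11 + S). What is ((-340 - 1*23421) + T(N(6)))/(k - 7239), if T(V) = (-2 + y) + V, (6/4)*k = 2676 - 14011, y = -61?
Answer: 357363/221935 ≈ 1.6102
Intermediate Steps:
k = -22670/3 (k = 2*(2676 - 14011)/3 = (2/3)*(-11335) = -22670/3 ≈ -7556.7)
T(V) = -63 + V (T(V) = (-2 - 61) + V = -63 + V)
((-340 - 1*23421) + T(N(6)))/(k - 7239) = ((-340 - 1*23421) + (-63 + 1/(-11 + 6)))/(-22670/3 - 7239) = ((-340 - 23421) + (-63 + 1/(-5)))/(-44387/3) = (-23761 + (-63 - 1/5))*(-3/44387) = (-23761 - 316/5)*(-3/44387) = -119121/5*(-3/44387) = 357363/221935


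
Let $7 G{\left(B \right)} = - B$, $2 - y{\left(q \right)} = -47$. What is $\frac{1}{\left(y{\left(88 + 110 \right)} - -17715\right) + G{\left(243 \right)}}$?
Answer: $\frac{7}{124105} \approx 5.6404 \cdot 10^{-5}$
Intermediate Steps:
$y{\left(q \right)} = 49$ ($y{\left(q \right)} = 2 - -47 = 2 + 47 = 49$)
$G{\left(B \right)} = - \frac{B}{7}$ ($G{\left(B \right)} = \frac{\left(-1\right) B}{7} = - \frac{B}{7}$)
$\frac{1}{\left(y{\left(88 + 110 \right)} - -17715\right) + G{\left(243 \right)}} = \frac{1}{\left(49 - -17715\right) - \frac{243}{7}} = \frac{1}{\left(49 + 17715\right) - \frac{243}{7}} = \frac{1}{17764 - \frac{243}{7}} = \frac{1}{\frac{124105}{7}} = \frac{7}{124105}$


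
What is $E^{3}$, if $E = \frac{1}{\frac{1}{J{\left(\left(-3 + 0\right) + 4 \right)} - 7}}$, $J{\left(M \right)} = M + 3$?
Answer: $-27$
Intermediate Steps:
$J{\left(M \right)} = 3 + M$
$E = -3$ ($E = \frac{1}{\frac{1}{\left(3 + \left(\left(-3 + 0\right) + 4\right)\right) - 7}} = \frac{1}{\frac{1}{\left(3 + \left(-3 + 4\right)\right) - 7}} = \frac{1}{\frac{1}{\left(3 + 1\right) - 7}} = \frac{1}{\frac{1}{4 - 7}} = \frac{1}{\frac{1}{-3}} = \frac{1}{- \frac{1}{3}} = -3$)
$E^{3} = \left(-3\right)^{3} = -27$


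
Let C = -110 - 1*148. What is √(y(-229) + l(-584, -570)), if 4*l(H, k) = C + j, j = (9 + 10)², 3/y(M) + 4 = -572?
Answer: √14829/24 ≈ 5.0739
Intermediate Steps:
C = -258 (C = -110 - 148 = -258)
y(M) = -1/192 (y(M) = 3/(-4 - 572) = 3/(-576) = 3*(-1/576) = -1/192)
j = 361 (j = 19² = 361)
l(H, k) = 103/4 (l(H, k) = (-258 + 361)/4 = (¼)*103 = 103/4)
√(y(-229) + l(-584, -570)) = √(-1/192 + 103/4) = √(4943/192) = √14829/24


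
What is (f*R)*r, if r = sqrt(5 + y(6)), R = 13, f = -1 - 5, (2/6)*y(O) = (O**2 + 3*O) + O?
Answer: -78*sqrt(185) ≈ -1060.9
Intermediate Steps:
y(O) = 3*O**2 + 12*O (y(O) = 3*((O**2 + 3*O) + O) = 3*(O**2 + 4*O) = 3*O**2 + 12*O)
f = -6
r = sqrt(185) (r = sqrt(5 + 3*6*(4 + 6)) = sqrt(5 + 3*6*10) = sqrt(5 + 180) = sqrt(185) ≈ 13.601)
(f*R)*r = (-6*13)*sqrt(185) = -78*sqrt(185)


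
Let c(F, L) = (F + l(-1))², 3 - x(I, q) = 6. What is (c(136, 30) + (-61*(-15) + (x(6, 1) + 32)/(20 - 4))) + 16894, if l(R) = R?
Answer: 576573/16 ≈ 36036.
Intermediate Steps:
x(I, q) = -3 (x(I, q) = 3 - 1*6 = 3 - 6 = -3)
c(F, L) = (-1 + F)² (c(F, L) = (F - 1)² = (-1 + F)²)
(c(136, 30) + (-61*(-15) + (x(6, 1) + 32)/(20 - 4))) + 16894 = ((-1 + 136)² + (-61*(-15) + (-3 + 32)/(20 - 4))) + 16894 = (135² + (915 + 29/16)) + 16894 = (18225 + (915 + 29*(1/16))) + 16894 = (18225 + (915 + 29/16)) + 16894 = (18225 + 14669/16) + 16894 = 306269/16 + 16894 = 576573/16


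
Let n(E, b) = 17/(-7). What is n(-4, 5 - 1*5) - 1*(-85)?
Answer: 578/7 ≈ 82.571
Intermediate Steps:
n(E, b) = -17/7 (n(E, b) = 17*(-⅐) = -17/7)
n(-4, 5 - 1*5) - 1*(-85) = -17/7 - 1*(-85) = -17/7 + 85 = 578/7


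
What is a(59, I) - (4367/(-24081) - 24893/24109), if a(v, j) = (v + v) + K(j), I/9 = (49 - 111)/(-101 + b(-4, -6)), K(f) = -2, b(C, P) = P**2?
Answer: 68050716500/580568829 ≈ 117.21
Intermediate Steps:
I = 558/65 (I = 9*((49 - 111)/(-101 + (-6)**2)) = 9*(-62/(-101 + 36)) = 9*(-62/(-65)) = 9*(-62*(-1/65)) = 9*(62/65) = 558/65 ≈ 8.5846)
a(v, j) = -2 + 2*v (a(v, j) = (v + v) - 2 = 2*v - 2 = -2 + 2*v)
a(59, I) - (4367/(-24081) - 24893/24109) = (-2 + 2*59) - (4367/(-24081) - 24893/24109) = (-2 + 118) - (4367*(-1/24081) - 24893*1/24109) = 116 - (-4367/24081 - 24893/24109) = 116 - 1*(-704732336/580568829) = 116 + 704732336/580568829 = 68050716500/580568829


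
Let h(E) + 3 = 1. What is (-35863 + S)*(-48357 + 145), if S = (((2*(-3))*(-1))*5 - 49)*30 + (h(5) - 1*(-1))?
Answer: 1756556008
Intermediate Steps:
h(E) = -2 (h(E) = -3 + 1 = -2)
S = -571 (S = (((2*(-3))*(-1))*5 - 49)*30 + (-2 - 1*(-1)) = (-6*(-1)*5 - 49)*30 + (-2 + 1) = (6*5 - 49)*30 - 1 = (30 - 49)*30 - 1 = -19*30 - 1 = -570 - 1 = -571)
(-35863 + S)*(-48357 + 145) = (-35863 - 571)*(-48357 + 145) = -36434*(-48212) = 1756556008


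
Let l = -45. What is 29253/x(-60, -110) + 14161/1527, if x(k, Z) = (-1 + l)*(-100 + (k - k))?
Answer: 109809931/7024200 ≈ 15.633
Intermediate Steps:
x(k, Z) = 4600 (x(k, Z) = (-1 - 45)*(-100 + (k - k)) = -46*(-100 + 0) = -46*(-100) = 4600)
29253/x(-60, -110) + 14161/1527 = 29253/4600 + 14161/1527 = 109809931/7024200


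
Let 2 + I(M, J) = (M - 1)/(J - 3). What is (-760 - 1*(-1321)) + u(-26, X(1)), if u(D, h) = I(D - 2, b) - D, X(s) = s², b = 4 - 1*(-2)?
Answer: 1726/3 ≈ 575.33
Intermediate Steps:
b = 6 (b = 4 + 2 = 6)
I(M, J) = -2 + (-1 + M)/(-3 + J) (I(M, J) = -2 + (M - 1)/(J - 3) = -2 + (-1 + M)/(-3 + J))
u(D, h) = -3 - 2*D/3 (u(D, h) = (5 + (D - 2) - 2*6)/(-3 + 6) - D = (5 + (-2 + D) - 12)/3 - D = (-9 + D)/3 - D = (-3 + D/3) - D = -3 - 2*D/3)
(-760 - 1*(-1321)) + u(-26, X(1)) = (-760 - 1*(-1321)) + (-3 - ⅔*(-26)) = (-760 + 1321) + (-3 + 52/3) = 561 + 43/3 = 1726/3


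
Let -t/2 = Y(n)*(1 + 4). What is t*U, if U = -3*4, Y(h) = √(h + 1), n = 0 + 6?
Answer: 120*√7 ≈ 317.49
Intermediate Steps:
n = 6
Y(h) = √(1 + h)
U = -12
t = -10*√7 (t = -2*√(1 + 6)*(1 + 4) = -2*√7*5 = -10*√7 ≈ -26.458)
t*U = -10*√7*(-12) = 120*√7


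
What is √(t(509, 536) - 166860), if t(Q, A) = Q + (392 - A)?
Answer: I*√166495 ≈ 408.04*I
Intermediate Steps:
t(Q, A) = 392 + Q - A
√(t(509, 536) - 166860) = √((392 + 509 - 1*536) - 166860) = √((392 + 509 - 536) - 166860) = √(365 - 166860) = √(-166495) = I*√166495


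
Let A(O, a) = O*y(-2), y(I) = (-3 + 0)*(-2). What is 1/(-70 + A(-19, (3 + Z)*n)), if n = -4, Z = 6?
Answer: -1/184 ≈ -0.0054348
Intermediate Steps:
y(I) = 6 (y(I) = -3*(-2) = 6)
A(O, a) = 6*O (A(O, a) = O*6 = 6*O)
1/(-70 + A(-19, (3 + Z)*n)) = 1/(-70 + 6*(-19)) = 1/(-70 - 114) = 1/(-184) = -1/184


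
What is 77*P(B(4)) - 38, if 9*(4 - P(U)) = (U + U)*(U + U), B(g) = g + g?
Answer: -17282/9 ≈ -1920.2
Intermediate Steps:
B(g) = 2*g
P(U) = 4 - 4*U**2/9 (P(U) = 4 - (U + U)*(U + U)/9 = 4 - 2*U*2*U/9 = 4 - 4*U**2/9)
77*P(B(4)) - 38 = 77*(4 - 4*(2*4)**2/9) - 38 = 77*(4 - 4/9*8**2) - 38 = 77*(4 - 4/9*64) - 38 = 77*(4 - 256/9) - 38 = 77*(-220/9) - 38 = -16940/9 - 38 = -17282/9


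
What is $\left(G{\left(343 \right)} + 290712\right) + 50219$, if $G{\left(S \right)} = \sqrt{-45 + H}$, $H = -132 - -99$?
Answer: $340931 + i \sqrt{78} \approx 3.4093 \cdot 10^{5} + 8.8318 i$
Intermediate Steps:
$H = -33$ ($H = -132 + 99 = -33$)
$G{\left(S \right)} = i \sqrt{78}$ ($G{\left(S \right)} = \sqrt{-45 - 33} = \sqrt{-78} = i \sqrt{78}$)
$\left(G{\left(343 \right)} + 290712\right) + 50219 = \left(i \sqrt{78} + 290712\right) + 50219 = \left(290712 + i \sqrt{78}\right) + 50219 = 340931 + i \sqrt{78}$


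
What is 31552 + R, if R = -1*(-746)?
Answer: 32298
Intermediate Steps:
R = 746
31552 + R = 31552 + 746 = 32298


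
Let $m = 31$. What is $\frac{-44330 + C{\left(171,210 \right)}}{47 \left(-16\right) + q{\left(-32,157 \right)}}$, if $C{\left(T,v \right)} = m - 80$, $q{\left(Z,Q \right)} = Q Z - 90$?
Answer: $\frac{44379}{5866} \approx 7.5655$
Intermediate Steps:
$q{\left(Z,Q \right)} = -90 + Q Z$
$C{\left(T,v \right)} = -49$ ($C{\left(T,v \right)} = 31 - 80 = -49$)
$\frac{-44330 + C{\left(171,210 \right)}}{47 \left(-16\right) + q{\left(-32,157 \right)}} = \frac{-44330 - 49}{47 \left(-16\right) + \left(-90 + 157 \left(-32\right)\right)} = - \frac{44379}{-752 - 5114} = - \frac{44379}{-5866} = \left(-44379\right) \left(- \frac{1}{5866}\right) = \frac{44379}{5866}$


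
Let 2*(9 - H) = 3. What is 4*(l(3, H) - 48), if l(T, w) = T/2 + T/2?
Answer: -180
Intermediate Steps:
H = 15/2 (H = 9 - ½*3 = 9 - 3/2 = 15/2 ≈ 7.5000)
l(T, w) = T (l(T, w) = T*(½) + T*(½) = T/2 + T/2 = T)
4*(l(3, H) - 48) = 4*(3 - 48) = 4*(-45) = -180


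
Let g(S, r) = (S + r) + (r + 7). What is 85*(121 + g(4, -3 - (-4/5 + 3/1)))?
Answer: 10336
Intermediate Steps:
g(S, r) = 7 + S + 2*r (g(S, r) = (S + r) + (7 + r) = 7 + S + 2*r)
85*(121 + g(4, -3 - (-4/5 + 3/1))) = 85*(121 + (7 + 4 + 2*(-3 - (-4/5 + 3/1)))) = 85*(121 + (7 + 4 + 2*(-3 - (-4*⅕ + 3*1)))) = 85*(121 + (7 + 4 + 2*(-3 - (-⅘ + 3)))) = 85*(121 + (7 + 4 + 2*(-3 - 1*11/5))) = 85*(121 + (7 + 4 + 2*(-3 - 11/5))) = 85*(121 + (7 + 4 + 2*(-26/5))) = 85*(121 + (7 + 4 - 52/5)) = 85*(121 + ⅗) = 85*(608/5) = 10336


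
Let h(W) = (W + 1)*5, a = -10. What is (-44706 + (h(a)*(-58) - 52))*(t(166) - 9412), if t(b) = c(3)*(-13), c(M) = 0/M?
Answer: 396696976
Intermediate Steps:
c(M) = 0
h(W) = 5 + 5*W (h(W) = (1 + W)*5 = 5 + 5*W)
t(b) = 0 (t(b) = 0*(-13) = 0)
(-44706 + (h(a)*(-58) - 52))*(t(166) - 9412) = (-44706 + ((5 + 5*(-10))*(-58) - 52))*(0 - 9412) = (-44706 + ((5 - 50)*(-58) - 52))*(-9412) = (-44706 + (-45*(-58) - 52))*(-9412) = (-44706 + (2610 - 52))*(-9412) = (-44706 + 2558)*(-9412) = -42148*(-9412) = 396696976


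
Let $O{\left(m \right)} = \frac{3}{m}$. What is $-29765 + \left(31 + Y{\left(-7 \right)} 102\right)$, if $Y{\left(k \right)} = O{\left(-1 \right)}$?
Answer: $-30040$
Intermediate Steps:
$Y{\left(k \right)} = -3$ ($Y{\left(k \right)} = \frac{3}{-1} = 3 \left(-1\right) = -3$)
$-29765 + \left(31 + Y{\left(-7 \right)} 102\right) = -29765 + \left(31 - 306\right) = -29765 - 275 = -30040$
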